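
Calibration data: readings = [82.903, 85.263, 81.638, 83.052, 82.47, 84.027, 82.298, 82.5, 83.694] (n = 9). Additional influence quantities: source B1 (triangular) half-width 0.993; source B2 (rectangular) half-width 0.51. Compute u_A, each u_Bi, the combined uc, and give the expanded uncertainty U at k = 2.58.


mean = (82.903 + 85.263 + 81.638 + 83.052 + 82.47 + 84.027 + 82.298 + 82.5 + 83.694) / 9 = 83.09388889
s = sqrt(sum((x - mean)^2)/(n-1)) = 1.0879487
u_A = s / sqrt(n) = 1.0879487 / sqrt(9) = 0.36264957
u_B1 = 0.993 / sqrt(6) = 0.40539055
u_B2 = 0.51 / sqrt(3) = 0.29444864
uc = sqrt(0.36264957^2 + 0.40539055^2 + 0.29444864^2) = 0.61851129
U = k * uc = 2.58 * 0.61851129
U = 1.5958

1.5958


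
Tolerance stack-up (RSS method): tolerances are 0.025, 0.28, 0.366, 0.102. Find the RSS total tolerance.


RSS = sqrt(0.025^2 + 0.28^2 + 0.366^2 + 0.102^2)
= sqrt(0.223385)
= 0.4726

0.4726


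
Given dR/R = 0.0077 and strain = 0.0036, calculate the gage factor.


GF = (dR/R) / epsilon
= 0.0077 / 0.0036
= 2.1389

2.1389


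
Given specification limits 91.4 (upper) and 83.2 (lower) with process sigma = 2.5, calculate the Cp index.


Cp = (USL - LSL) / (6 * sigma)
= (91.4 - 83.2) / (6 * 2.5)
= 8.2000 / 15.0000
= 0.5467

0.5467


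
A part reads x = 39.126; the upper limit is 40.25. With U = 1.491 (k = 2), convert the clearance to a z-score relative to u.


u = U / k = 1.491 / 2 = 0.7455
margin = |USL - x| = |40.25 - 39.126| = 1.124
z = margin / u = 1.124 / 0.7455
z = 1.5077

1.5077


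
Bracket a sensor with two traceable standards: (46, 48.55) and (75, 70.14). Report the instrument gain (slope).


slope = (y2 - y1) / (x2 - x1)
= (70.14 - 48.55) / (75 - 46)
= 21.5900 / 29
= 0.7445

0.7445


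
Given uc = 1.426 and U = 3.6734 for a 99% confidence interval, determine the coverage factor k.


k = U / uc
k = 3.6734 / 1.426
k = 2.576

2.576


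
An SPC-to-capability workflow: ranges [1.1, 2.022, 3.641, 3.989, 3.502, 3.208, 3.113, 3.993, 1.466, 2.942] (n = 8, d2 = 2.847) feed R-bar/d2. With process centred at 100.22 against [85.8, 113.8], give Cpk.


R_bar = (1.1 + 2.022 + 3.641 + 3.989 + 3.502 + 3.208 + 3.113 + 3.993 + 1.466 + 2.942) / 10 = 2.8976
sigma = R_bar / d2 = 2.8976 / 2.847 = 1.0177731
Cp = (USL - LSL)/(6*sigma) = (113.8 - 85.8)/(6*1.0177731) = 4.5852
Cpu = (113.8 - 100.22)/(3*1.0177731) = 4.4476
Cpl = (100.22 - 85.8)/(3*1.0177731) = 4.7227
Cpk = min(Cpu, Cpl) = 4.4476

4.4476


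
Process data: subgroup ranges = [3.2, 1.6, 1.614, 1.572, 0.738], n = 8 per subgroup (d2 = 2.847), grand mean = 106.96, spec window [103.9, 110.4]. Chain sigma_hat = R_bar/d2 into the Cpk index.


R_bar = (3.2 + 1.6 + 1.614 + 1.572 + 0.738) / 5 = 1.7448
sigma = R_bar / d2 = 1.7448 / 2.847 = 0.61285564
Cp = (USL - LSL)/(6*sigma) = (110.4 - 103.9)/(6*0.61285564) = 1.7677
Cpu = (110.4 - 106.96)/(3*0.61285564) = 1.8710
Cpl = (106.96 - 103.9)/(3*0.61285564) = 1.6643
Cpk = min(Cpu, Cpl) = 1.6643

1.6643


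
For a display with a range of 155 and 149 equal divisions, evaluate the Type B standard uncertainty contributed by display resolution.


resolution = range / divisions
resolution = 155 / 149 = 1.0402685
u_res = resolution / (2*sqrt(3))
u_res = 1.0402685 / 3.4641016
u_res = 0.3003

0.3003


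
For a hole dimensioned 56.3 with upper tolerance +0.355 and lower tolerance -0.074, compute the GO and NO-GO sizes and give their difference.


GO = nominal - lower_tol (smallest hole = maximum material condition)
GO = 56.3 - 0.074 = 56.226
NO-GO = nominal + upper_tol (largest hole = least material condition)
NO-GO = 56.3 + 0.355 = 56.655
spread = NO-GO - GO = 56.655 - 56.226 = 0.4290

0.4290


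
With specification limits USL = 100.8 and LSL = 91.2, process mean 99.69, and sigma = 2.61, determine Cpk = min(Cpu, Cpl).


Cpu = (USL - mean) / (3*sigma) = (100.8 - 99.69) / (3*2.61) = 0.1418
Cpl = (mean - LSL) / (3*sigma) = (99.69 - 91.2) / (3*2.61) = 1.0843
Cpk = min(Cpu, Cpl) = 0.1418

0.1418


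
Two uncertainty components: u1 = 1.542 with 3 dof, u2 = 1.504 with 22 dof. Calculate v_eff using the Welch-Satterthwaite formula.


uc = sqrt(u1^2 + u2^2) = sqrt(1.542^2 + 1.504^2) = 2.1540149
v_eff = uc^4 / (u1^4/v1 + u2^4/v2)
= 2.1540149^4 / (1.542^4/3 + 1.504^4/22)
= 21.52756 / 2.1171652
v_eff = 10.1681

10.1681


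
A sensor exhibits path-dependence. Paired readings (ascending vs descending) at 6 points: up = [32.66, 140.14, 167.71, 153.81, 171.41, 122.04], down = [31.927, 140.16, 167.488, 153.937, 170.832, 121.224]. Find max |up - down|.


|32.66 - 31.927| = 0.7330
|140.14 - 140.16| = 0.0200
|167.71 - 167.488| = 0.2220
|153.81 - 153.937| = 0.1270
|171.41 - 170.832| = 0.5780
|122.04 - 121.224| = 0.8160
hysteresis = max(diffs) = 0.8160

0.8160


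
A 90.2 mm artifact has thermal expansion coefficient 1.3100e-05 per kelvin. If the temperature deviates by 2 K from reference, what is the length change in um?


dL = L * alpha * dT
= 90.2 * 1.3100e-05 * 2
= 0.0023632 mm
dL_um = 0.0023632 * 1000 = 2.3632 um

2.3632


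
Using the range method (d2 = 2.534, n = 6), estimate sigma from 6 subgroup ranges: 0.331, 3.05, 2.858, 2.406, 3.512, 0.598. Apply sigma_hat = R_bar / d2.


R_bar = (0.331 + 3.05 + 2.858 + 2.406 + 3.512 + 0.598) / 6
R_bar = 12.755 / 6 = 2.1258333
sigma_hat = R_bar / d2 = 2.1258333 / 2.534 = 0.8389

0.8389


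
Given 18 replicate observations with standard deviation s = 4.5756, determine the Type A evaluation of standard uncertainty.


u_A = s / sqrt(n)
u_A = 4.5756 / sqrt(18)
u_A = 4.5756 / 4.2426407
u_A = 1.0785

1.0785


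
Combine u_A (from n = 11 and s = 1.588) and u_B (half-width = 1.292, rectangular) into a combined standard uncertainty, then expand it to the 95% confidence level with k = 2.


u_A = s / sqrt(n) = 1.588 / sqrt(11) = 0.47880002
u_B = half_width / sqrt(3) = 1.292 / sqrt(3) = 0.74593655
uc = sqrt(u_A^2 + u_B^2) = sqrt(0.47880002^2 + 0.74593655^2) = 0.88638073
U = k * uc = 2 * 0.88638073
U = 1.7728

1.7728


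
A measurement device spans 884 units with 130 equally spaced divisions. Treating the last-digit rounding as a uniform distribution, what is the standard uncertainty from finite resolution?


resolution = range / divisions
resolution = 884 / 130 = 6.8
u_res = resolution / (2*sqrt(3))
u_res = 6.8 / 3.4641016
u_res = 1.9630

1.9630


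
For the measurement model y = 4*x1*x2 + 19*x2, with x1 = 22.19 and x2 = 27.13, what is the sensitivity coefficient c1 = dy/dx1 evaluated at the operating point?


y = 4*x1*x2 + 19*x2
dy/dx1 = 4*x2
Evaluate at x2 = 27.13: c1 = 4 * 27.13
c1 = 108.5200

108.5200


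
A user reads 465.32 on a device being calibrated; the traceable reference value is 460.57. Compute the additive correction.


Correction = standard - reading
= 460.57 - 465.32
= -4.7500

-4.7500


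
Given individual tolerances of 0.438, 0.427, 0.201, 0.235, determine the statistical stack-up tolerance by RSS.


RSS = sqrt(0.438^2 + 0.427^2 + 0.201^2 + 0.235^2)
= sqrt(0.469799)
= 0.6854

0.6854


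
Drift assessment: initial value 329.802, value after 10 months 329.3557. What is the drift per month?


rate = (v2 - v1) / months
= (329.3557 - 329.802) / 10
= -0.4463 / 10
= -0.0446

-0.0446


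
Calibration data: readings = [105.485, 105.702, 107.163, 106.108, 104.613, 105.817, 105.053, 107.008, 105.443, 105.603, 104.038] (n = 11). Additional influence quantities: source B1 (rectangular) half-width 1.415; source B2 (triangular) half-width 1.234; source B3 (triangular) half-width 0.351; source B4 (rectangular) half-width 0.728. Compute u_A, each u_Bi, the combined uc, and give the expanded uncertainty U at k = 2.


mean = (105.485 + 105.702 + 107.163 + 106.108 + 104.613 + 105.817 + 105.053 + 107.008 + 105.443 + 105.603 + 104.038) / 11 = 105.6393636
s = sqrt(sum((x - mean)^2)/(n-1)) = 0.92060038
u_A = s / sqrt(n) = 0.92060038 / sqrt(11) = 0.27757146
u_B1 = 1.415 / sqrt(3) = 0.81695063
u_B2 = 1.234 / sqrt(6) = 0.50377839
u_B3 = 0.351 / sqrt(6) = 0.14329515
u_B4 = 0.728 / sqrt(3) = 0.420311
uc = sqrt(0.27757146^2 + 0.81695063^2 + 0.50377839^2 + 0.14329515^2 + 0.420311^2) = 1.0933626
U = k * uc = 2 * 1.0933626
U = 2.1867

2.1867


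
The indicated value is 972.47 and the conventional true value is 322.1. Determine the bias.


Systematic error = measured - true
= 972.47 - 322.1
= 650.3700

650.3700


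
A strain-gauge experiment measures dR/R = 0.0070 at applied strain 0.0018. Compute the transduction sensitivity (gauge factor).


GF = (dR/R) / epsilon
= 0.0070 / 0.0018
= 3.8889

3.8889


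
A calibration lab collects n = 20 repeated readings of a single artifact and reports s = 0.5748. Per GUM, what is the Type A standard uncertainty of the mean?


u_A = s / sqrt(n)
u_A = 0.5748 / sqrt(20)
u_A = 0.5748 / 4.472136
u_A = 0.1285

0.1285


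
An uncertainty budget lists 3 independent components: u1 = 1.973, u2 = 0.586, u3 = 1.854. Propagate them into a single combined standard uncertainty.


uc = sqrt(1.973^2 + 0.586^2 + 1.854^2)
uc = sqrt(7.673441)
uc = 2.7701

2.7701


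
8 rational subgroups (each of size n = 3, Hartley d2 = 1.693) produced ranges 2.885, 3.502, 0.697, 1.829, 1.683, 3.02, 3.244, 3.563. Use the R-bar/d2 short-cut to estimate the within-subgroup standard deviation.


R_bar = (2.885 + 3.502 + 0.697 + 1.829 + 1.683 + 3.02 + 3.244 + 3.563) / 8
R_bar = 20.423 / 8 = 2.552875
sigma_hat = R_bar / d2 = 2.552875 / 1.693 = 1.5079

1.5079


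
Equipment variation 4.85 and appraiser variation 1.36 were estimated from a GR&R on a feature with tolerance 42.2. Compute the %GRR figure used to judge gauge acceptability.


GRR = sqrt(EV^2 + AV^2) = sqrt(4.85^2 + 1.36^2) = 5.0370726
%GRR = GRR / tol * 100 = 5.0370726 / 42.2 * 100
%GRR = 11.9362

11.9362


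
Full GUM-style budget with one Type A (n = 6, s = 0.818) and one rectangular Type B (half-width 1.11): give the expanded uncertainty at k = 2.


u_A = s / sqrt(n) = 0.818 / sqrt(6) = 0.3339471
u_B = half_width / sqrt(3) = 1.11 / sqrt(3) = 0.6408588
uc = sqrt(u_A^2 + u_B^2) = sqrt(0.3339471^2 + 0.6408588^2) = 0.72264837
U = k * uc = 2 * 0.72264837
U = 1.4453

1.4453


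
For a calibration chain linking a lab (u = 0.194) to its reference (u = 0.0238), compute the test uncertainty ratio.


TUR = u_lab / u_ref
= 0.194 / 0.0238
= 8.1513

8.1513


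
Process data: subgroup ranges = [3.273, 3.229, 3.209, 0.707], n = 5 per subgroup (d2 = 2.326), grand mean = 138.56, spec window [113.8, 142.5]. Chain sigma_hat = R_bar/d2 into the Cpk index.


R_bar = (3.273 + 3.229 + 3.209 + 0.707) / 4 = 2.6045
sigma = R_bar / d2 = 2.6045 / 2.326 = 1.1197334
Cp = (USL - LSL)/(6*sigma) = (142.5 - 113.8)/(6*1.1197334) = 4.2719
Cpu = (142.5 - 138.56)/(3*1.1197334) = 1.1729
Cpl = (138.56 - 113.8)/(3*1.1197334) = 7.3708
Cpk = min(Cpu, Cpl) = 1.1729

1.1729


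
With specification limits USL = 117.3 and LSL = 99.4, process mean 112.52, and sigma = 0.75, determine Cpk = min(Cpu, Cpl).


Cpu = (USL - mean) / (3*sigma) = (117.3 - 112.52) / (3*0.75) = 2.1244
Cpl = (mean - LSL) / (3*sigma) = (112.52 - 99.4) / (3*0.75) = 5.8311
Cpk = min(Cpu, Cpl) = 2.1244

2.1244


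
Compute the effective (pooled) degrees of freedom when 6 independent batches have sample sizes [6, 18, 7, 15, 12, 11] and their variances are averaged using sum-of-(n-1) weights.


nu = sum_i (n_i - 1)
nu = ((6 - 1) + (18 - 1) + (7 - 1) + (15 - 1) + (12 - 1) + (11 - 1))
nu = 5 + 17 + 6 + 14 + 11 + 10
nu = 63

63


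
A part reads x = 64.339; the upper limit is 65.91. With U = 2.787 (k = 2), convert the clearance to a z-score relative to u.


u = U / k = 2.787 / 2 = 1.3935
margin = |USL - x| = |65.91 - 64.339| = 1.571
z = margin / u = 1.571 / 1.3935
z = 1.1274

1.1274


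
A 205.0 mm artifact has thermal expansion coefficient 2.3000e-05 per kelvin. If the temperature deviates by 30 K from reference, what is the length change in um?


dL = L * alpha * dT
= 205.0 * 2.3000e-05 * 30
= 0.1414500 mm
dL_um = 0.1414500 * 1000 = 141.4500 um

141.4500


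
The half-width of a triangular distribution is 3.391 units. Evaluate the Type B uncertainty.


u_B = half_width / sqrt(6)
u_B = 3.391 / 2.4494897
u_B = 1.3844

1.3844


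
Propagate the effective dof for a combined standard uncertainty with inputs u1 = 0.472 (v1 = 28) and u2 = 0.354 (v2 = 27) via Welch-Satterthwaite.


uc = sqrt(u1^2 + u2^2) = sqrt(0.472^2 + 0.354^2) = 0.59
v_eff = uc^4 / (u1^4/v1 + u2^4/v2)
= 0.59^4 / (0.472^4/28 + 0.354^4/27)
= 0.12117361 / 0.0023542301
v_eff = 51.4706

51.4706


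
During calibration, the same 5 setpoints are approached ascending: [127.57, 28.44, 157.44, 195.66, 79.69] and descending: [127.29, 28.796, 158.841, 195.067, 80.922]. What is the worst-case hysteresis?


|127.57 - 127.29| = 0.2800
|28.44 - 28.796| = 0.3560
|157.44 - 158.841| = 1.4010
|195.66 - 195.067| = 0.5930
|79.69 - 80.922| = 1.2320
hysteresis = max(diffs) = 1.4010

1.4010


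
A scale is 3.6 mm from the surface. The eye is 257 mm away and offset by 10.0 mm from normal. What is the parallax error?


error = h * offset / d
= 3.6 * 10.0 / 257
= 0.1401

0.1401


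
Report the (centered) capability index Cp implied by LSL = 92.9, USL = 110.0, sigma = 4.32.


Cp = (USL - LSL) / (6 * sigma)
= (110.0 - 92.9) / (6 * 4.32)
= 17.1000 / 25.9200
= 0.6597

0.6597


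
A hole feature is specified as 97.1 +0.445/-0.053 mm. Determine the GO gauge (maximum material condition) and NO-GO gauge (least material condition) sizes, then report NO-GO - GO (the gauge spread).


GO = nominal - lower_tol (smallest hole = maximum material condition)
GO = 97.1 - 0.053 = 97.047
NO-GO = nominal + upper_tol (largest hole = least material condition)
NO-GO = 97.1 + 0.445 = 97.545
spread = NO-GO - GO = 97.545 - 97.047 = 0.4980

0.4980


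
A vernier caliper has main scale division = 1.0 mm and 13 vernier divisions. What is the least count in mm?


LC = MSD / n_div
= 1.0 / 13
= 0.0769

0.0769


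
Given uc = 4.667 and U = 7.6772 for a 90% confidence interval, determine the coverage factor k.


k = U / uc
k = 7.6772 / 4.667
k = 1.645

1.645


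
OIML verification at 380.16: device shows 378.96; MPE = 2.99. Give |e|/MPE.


e = indication - reference = 378.96 - 380.16 = -1.2000
|e| = 1.2000
ratio = |e| / MPE = 1.2000 / 2.99
ratio = 0.4013

0.4013


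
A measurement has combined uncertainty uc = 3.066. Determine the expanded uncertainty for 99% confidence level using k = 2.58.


U = k * uc
U = 2.58 * 3.066
U = 7.9103

7.9103


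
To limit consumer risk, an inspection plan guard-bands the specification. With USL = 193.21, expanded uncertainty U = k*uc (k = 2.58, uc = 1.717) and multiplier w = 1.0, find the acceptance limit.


U = k * uc = 2.58 * 1.717 = 4.42986
guard band g = w * U = 1.0 * 4.42986 = 4.42986
AL = USL - g = 193.21 - 4.42986
AL = 188.7801

188.7801


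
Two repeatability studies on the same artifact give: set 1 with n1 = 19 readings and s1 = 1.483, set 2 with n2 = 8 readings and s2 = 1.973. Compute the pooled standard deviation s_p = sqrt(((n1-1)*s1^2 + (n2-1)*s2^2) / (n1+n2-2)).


s_p = sqrt(((n1-1)*s1^2 + (n2-1)*s2^2) / (n1+n2-2))
numerator = (19-1)*1.483^2 + (8-1)*1.973^2 = 39.587202 + 27.249103 = 66.836305
denominator = 19 + 8 - 2 = 25
s_p^2 = 66.836305 / 25 = 2.6734522
s_p = sqrt(2.6734522) = 1.6351

1.6351


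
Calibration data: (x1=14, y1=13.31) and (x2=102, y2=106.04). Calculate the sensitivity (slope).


slope = (y2 - y1) / (x2 - x1)
= (106.04 - 13.31) / (102 - 14)
= 92.7300 / 88
= 1.0537

1.0537


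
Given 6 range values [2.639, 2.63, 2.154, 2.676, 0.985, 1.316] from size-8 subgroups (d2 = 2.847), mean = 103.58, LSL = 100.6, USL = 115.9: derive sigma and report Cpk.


R_bar = (2.639 + 2.63 + 2.154 + 2.676 + 0.985 + 1.316) / 6 = 2.0666667
sigma = R_bar / d2 = 2.0666667 / 2.847 = 0.72591033
Cp = (USL - LSL)/(6*sigma) = (115.9 - 100.6)/(6*0.72591033) = 3.5128
Cpu = (115.9 - 103.58)/(3*0.72591033) = 5.6573
Cpl = (103.58 - 100.6)/(3*0.72591033) = 1.3684
Cpk = min(Cpu, Cpl) = 1.3684

1.3684


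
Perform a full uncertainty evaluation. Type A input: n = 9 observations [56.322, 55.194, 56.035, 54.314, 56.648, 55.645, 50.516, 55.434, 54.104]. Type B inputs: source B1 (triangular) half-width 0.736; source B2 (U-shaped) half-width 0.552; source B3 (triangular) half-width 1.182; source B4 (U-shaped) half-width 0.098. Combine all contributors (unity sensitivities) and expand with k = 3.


mean = (56.322 + 55.194 + 56.035 + 54.314 + 56.648 + 55.645 + 50.516 + 55.434 + 54.104) / 9 = 54.91244444
s = sqrt(sum((x - mean)^2)/(n-1)) = 1.8536283
u_A = s / sqrt(n) = 1.8536283 / sqrt(9) = 0.6178761
u_B1 = 0.736 / sqrt(6) = 0.30047074
u_B2 = 0.552 / sqrt(2) = 0.39032294
u_B3 = 1.182 / sqrt(6) = 0.48254948
u_B4 = 0.098 / sqrt(2) = 0.069296465
uc = sqrt(0.6178761^2 + 0.30047074^2 + 0.39032294^2 + 0.48254948^2 + 0.069296465^2) = 0.92847269
U = k * uc = 3 * 0.92847269
U = 2.7854

2.7854


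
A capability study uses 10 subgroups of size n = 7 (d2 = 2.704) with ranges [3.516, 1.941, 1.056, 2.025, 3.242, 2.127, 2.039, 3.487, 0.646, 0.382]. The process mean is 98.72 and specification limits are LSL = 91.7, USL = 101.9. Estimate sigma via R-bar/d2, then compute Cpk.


R_bar = (3.516 + 1.941 + 1.056 + 2.025 + 3.242 + 2.127 + 2.039 + 3.487 + 0.646 + 0.382) / 10 = 2.0461
sigma = R_bar / d2 = 2.0461 / 2.704 = 0.75669379
Cp = (USL - LSL)/(6*sigma) = (101.9 - 91.7)/(6*0.75669379) = 2.2466
Cpu = (101.9 - 98.72)/(3*0.75669379) = 1.4008
Cpl = (98.72 - 91.7)/(3*0.75669379) = 3.0924
Cpk = min(Cpu, Cpl) = 1.4008

1.4008


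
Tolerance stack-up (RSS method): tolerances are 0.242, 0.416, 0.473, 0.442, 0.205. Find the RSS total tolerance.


RSS = sqrt(0.242^2 + 0.416^2 + 0.473^2 + 0.442^2 + 0.205^2)
= sqrt(0.692738)
= 0.8323

0.8323


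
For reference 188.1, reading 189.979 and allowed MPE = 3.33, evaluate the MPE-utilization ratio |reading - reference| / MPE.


e = indication - reference = 189.979 - 188.1 = 1.8790
|e| = 1.8790
ratio = |e| / MPE = 1.8790 / 3.33
ratio = 0.5643

0.5643


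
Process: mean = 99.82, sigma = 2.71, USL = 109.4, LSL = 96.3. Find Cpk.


Cpu = (USL - mean) / (3*sigma) = (109.4 - 99.82) / (3*2.71) = 1.1784
Cpl = (mean - LSL) / (3*sigma) = (99.82 - 96.3) / (3*2.71) = 0.4330
Cpk = min(Cpu, Cpl) = 0.4330

0.4330


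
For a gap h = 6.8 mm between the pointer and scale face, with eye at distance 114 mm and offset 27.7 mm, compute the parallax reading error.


error = h * offset / d
= 6.8 * 27.7 / 114
= 1.6523

1.6523


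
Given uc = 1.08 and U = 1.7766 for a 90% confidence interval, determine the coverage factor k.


k = U / uc
k = 1.7766 / 1.08
k = 1.645

1.645


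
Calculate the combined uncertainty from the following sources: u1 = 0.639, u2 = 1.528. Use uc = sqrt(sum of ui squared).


uc = sqrt(0.639^2 + 1.528^2)
uc = sqrt(2.743105)
uc = 1.6562

1.6562


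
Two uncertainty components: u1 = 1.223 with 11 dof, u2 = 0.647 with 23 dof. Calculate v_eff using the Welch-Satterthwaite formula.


uc = sqrt(u1^2 + u2^2) = sqrt(1.223^2 + 0.647^2) = 1.383596
v_eff = uc^4 / (u1^4/v1 + u2^4/v2)
= 1.383596^4 / (1.223^4/11 + 0.647^4/23)
= 3.6646896 / 0.21100114
v_eff = 17.3681

17.3681


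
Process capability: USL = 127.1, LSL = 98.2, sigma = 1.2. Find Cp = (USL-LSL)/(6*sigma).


Cp = (USL - LSL) / (6 * sigma)
= (127.1 - 98.2) / (6 * 1.2)
= 28.9000 / 7.2000
= 4.0139

4.0139


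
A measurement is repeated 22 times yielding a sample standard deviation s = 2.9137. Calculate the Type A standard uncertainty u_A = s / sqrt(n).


u_A = s / sqrt(n)
u_A = 2.9137 / sqrt(22)
u_A = 2.9137 / 4.6904158
u_A = 0.6212

0.6212


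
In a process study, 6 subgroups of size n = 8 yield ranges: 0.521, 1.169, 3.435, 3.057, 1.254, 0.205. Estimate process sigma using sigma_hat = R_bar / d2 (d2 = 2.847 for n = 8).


R_bar = (0.521 + 1.169 + 3.435 + 3.057 + 1.254 + 0.205) / 6
R_bar = 9.641 / 6 = 1.6068333
sigma_hat = R_bar / d2 = 1.6068333 / 2.847 = 0.5644

0.5644


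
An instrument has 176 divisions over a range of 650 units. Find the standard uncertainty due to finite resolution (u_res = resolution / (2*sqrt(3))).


resolution = range / divisions
resolution = 650 / 176 = 3.6931818
u_res = resolution / (2*sqrt(3))
u_res = 3.6931818 / 3.4641016
u_res = 1.0661

1.0661


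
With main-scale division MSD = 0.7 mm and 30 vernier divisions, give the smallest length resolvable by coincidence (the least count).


LC = MSD / n_div
= 0.7 / 30
= 0.0233

0.0233


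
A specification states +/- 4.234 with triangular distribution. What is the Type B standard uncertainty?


u_B = half_width / sqrt(6)
u_B = 4.234 / 2.4494897
u_B = 1.7285

1.7285


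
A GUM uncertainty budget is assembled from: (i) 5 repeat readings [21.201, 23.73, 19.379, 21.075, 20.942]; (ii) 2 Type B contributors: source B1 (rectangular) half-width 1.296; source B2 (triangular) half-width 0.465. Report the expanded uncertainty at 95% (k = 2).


mean = (21.201 + 23.73 + 19.379 + 21.075 + 20.942) / 5 = 21.2654
s = sqrt(sum((x - mean)^2)/(n-1)) = 1.5634693
u_A = s / sqrt(n) = 1.5634693 / sqrt(5) = 0.69920473
u_B1 = 1.296 / sqrt(3) = 0.74824595
u_B2 = 0.465 / sqrt(6) = 0.18983546
uc = sqrt(0.69920473^2 + 0.74824595^2 + 0.18983546^2) = 1.0415358
U = k * uc = 2 * 1.0415358
U = 2.0831

2.0831


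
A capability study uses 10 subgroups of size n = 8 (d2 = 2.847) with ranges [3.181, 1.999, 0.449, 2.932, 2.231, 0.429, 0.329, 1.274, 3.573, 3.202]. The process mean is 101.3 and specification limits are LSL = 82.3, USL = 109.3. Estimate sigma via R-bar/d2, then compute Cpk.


R_bar = (3.181 + 1.999 + 0.449 + 2.932 + 2.231 + 0.429 + 0.329 + 1.274 + 3.573 + 3.202) / 10 = 1.9599
sigma = R_bar / d2 = 1.9599 / 2.847 = 0.68840885
Cp = (USL - LSL)/(6*sigma) = (109.3 - 82.3)/(6*0.68840885) = 6.5368
Cpu = (109.3 - 101.3)/(3*0.68840885) = 3.8737
Cpl = (101.3 - 82.3)/(3*0.68840885) = 9.2000
Cpk = min(Cpu, Cpl) = 3.8737

3.8737


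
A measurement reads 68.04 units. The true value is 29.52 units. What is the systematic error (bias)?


Systematic error = measured - true
= 68.04 - 29.52
= 38.5200

38.5200


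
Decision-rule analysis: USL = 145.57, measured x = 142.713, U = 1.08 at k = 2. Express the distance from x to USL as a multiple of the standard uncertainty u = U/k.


u = U / k = 1.08 / 2 = 0.54
margin = |USL - x| = |145.57 - 142.713| = 2.857
z = margin / u = 2.857 / 0.54
z = 5.2907

5.2907


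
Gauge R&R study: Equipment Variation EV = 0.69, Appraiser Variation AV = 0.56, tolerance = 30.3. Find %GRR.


GRR = sqrt(EV^2 + AV^2) = sqrt(0.69^2 + 0.56^2) = 0.88865066
%GRR = GRR / tol * 100 = 0.88865066 / 30.3 * 100
%GRR = 2.9328

2.9328


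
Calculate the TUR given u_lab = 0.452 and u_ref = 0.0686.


TUR = u_lab / u_ref
= 0.452 / 0.0686
= 6.5889

6.5889


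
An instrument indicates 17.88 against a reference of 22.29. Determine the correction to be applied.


Correction = standard - reading
= 22.29 - 17.88
= 4.4100

4.4100


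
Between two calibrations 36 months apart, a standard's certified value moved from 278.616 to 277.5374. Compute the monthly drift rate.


rate = (v2 - v1) / months
= (277.5374 - 278.616) / 36
= -1.0786 / 36
= -0.0300

-0.0300


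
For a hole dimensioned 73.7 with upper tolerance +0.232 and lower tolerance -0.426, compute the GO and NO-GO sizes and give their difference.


GO = nominal - lower_tol (smallest hole = maximum material condition)
GO = 73.7 - 0.426 = 73.274
NO-GO = nominal + upper_tol (largest hole = least material condition)
NO-GO = 73.7 + 0.232 = 73.932
spread = NO-GO - GO = 73.932 - 73.274 = 0.6580

0.6580


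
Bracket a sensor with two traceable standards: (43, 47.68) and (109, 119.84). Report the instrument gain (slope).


slope = (y2 - y1) / (x2 - x1)
= (119.84 - 47.68) / (109 - 43)
= 72.1600 / 66
= 1.0933

1.0933


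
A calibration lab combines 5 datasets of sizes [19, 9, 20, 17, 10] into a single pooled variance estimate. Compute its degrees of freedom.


nu = sum_i (n_i - 1)
nu = ((19 - 1) + (9 - 1) + (20 - 1) + (17 - 1) + (10 - 1))
nu = 18 + 8 + 19 + 16 + 9
nu = 70

70


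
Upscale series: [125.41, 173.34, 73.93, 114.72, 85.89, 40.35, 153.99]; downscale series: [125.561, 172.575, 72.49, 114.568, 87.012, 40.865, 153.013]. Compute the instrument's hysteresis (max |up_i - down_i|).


|125.41 - 125.561| = 0.1510
|173.34 - 172.575| = 0.7650
|73.93 - 72.49| = 1.4400
|114.72 - 114.568| = 0.1520
|85.89 - 87.012| = 1.1220
|40.35 - 40.865| = 0.5150
|153.99 - 153.013| = 0.9770
hysteresis = max(diffs) = 1.4400

1.4400


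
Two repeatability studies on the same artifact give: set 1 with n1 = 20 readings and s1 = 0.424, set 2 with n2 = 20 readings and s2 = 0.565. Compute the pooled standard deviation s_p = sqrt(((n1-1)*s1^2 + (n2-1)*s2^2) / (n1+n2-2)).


s_p = sqrt(((n1-1)*s1^2 + (n2-1)*s2^2) / (n1+n2-2))
numerator = (20-1)*0.424^2 + (20-1)*0.565^2 = 3.415744 + 6.065275 = 9.481019
denominator = 20 + 20 - 2 = 38
s_p^2 = 9.481019 / 38 = 0.2495005
s_p = sqrt(0.2495005) = 0.4995

0.4995


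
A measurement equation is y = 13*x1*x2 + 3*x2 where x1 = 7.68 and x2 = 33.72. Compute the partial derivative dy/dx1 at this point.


y = 13*x1*x2 + 3*x2
dy/dx1 = 13*x2
Evaluate at x2 = 33.72: c1 = 13 * 33.72
c1 = 438.3600

438.3600


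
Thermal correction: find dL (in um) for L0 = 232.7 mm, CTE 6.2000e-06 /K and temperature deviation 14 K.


dL = L * alpha * dT
= 232.7 * 6.2000e-06 * 14
= 0.0201984 mm
dL_um = 0.0201984 * 1000 = 20.1984 um

20.1984


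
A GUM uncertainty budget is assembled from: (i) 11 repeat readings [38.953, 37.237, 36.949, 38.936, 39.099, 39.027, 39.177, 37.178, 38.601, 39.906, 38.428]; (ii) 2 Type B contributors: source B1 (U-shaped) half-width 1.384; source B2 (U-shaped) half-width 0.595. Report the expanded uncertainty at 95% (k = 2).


mean = (38.953 + 37.237 + 36.949 + 38.936 + 39.099 + 39.027 + 39.177 + 37.178 + 38.601 + 39.906 + 38.428) / 11 = 38.49918182
s = sqrt(sum((x - mean)^2)/(n-1)) = 0.96077217
u_A = s / sqrt(n) = 0.96077217 / sqrt(11) = 0.28968371
u_B1 = 1.384 / sqrt(2) = 0.97863579
u_B2 = 0.595 / sqrt(2) = 0.42072853
uc = sqrt(0.28968371^2 + 0.97863579^2 + 0.42072853^2) = 1.1039281
U = k * uc = 2 * 1.1039281
U = 2.2079

2.2079


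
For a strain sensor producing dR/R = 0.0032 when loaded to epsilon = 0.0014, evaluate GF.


GF = (dR/R) / epsilon
= 0.0032 / 0.0014
= 2.2857

2.2857


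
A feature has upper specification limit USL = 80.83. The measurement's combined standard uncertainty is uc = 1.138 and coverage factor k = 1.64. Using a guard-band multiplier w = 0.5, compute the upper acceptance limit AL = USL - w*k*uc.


U = k * uc = 1.64 * 1.138 = 1.86632
guard band g = w * U = 0.5 * 1.86632 = 0.93316
AL = USL - g = 80.83 - 0.93316
AL = 79.8968

79.8968


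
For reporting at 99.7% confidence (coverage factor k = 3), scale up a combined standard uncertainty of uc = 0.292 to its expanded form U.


U = k * uc
U = 3 * 0.292
U = 0.8760

0.8760


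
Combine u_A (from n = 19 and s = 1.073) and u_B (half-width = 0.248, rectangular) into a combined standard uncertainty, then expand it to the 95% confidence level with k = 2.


u_A = s / sqrt(n) = 1.073 / sqrt(19) = 0.24616308
u_B = half_width / sqrt(3) = 0.248 / sqrt(3) = 0.14318287
uc = sqrt(u_A^2 + u_B^2) = sqrt(0.24616308^2 + 0.14318287^2) = 0.2847764
U = k * uc = 2 * 0.2847764
U = 0.5696

0.5696


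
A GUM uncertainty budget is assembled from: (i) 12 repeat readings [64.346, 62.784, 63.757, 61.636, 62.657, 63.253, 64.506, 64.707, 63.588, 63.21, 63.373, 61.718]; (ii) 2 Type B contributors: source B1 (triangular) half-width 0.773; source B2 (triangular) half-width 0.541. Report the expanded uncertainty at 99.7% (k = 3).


mean = (64.346 + 62.784 + 63.757 + 61.636 + 62.657 + 63.253 + 64.506 + 64.707 + 63.588 + 63.21 + 63.373 + 61.718) / 12 = 63.29458333
s = sqrt(sum((x - mean)^2)/(n-1)) = 0.99025272
u_A = s / sqrt(n) = 0.99025272 / sqrt(12) = 0.28586134
u_B1 = 0.773 / sqrt(6) = 0.31557593
u_B2 = 0.541 / sqrt(6) = 0.22086233
uc = sqrt(0.28586134^2 + 0.31557593^2 + 0.22086233^2) = 0.47967181
U = k * uc = 3 * 0.47967181
U = 1.4390

1.4390


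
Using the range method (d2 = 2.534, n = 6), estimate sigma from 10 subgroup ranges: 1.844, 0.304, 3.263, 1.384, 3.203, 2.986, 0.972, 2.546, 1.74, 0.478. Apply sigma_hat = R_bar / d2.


R_bar = (1.844 + 0.304 + 3.263 + 1.384 + 3.203 + 2.986 + 0.972 + 2.546 + 1.74 + 0.478) / 10
R_bar = 18.72 / 10 = 1.872
sigma_hat = R_bar / d2 = 1.872 / 2.534 = 0.7388

0.7388


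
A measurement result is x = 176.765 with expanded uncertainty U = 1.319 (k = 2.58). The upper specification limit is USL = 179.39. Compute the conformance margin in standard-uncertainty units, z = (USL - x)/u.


u = U / k = 1.319 / 2.58 = 0.51124031
margin = |USL - x| = |179.39 - 176.765| = 2.625
z = margin / u = 2.625 / 0.51124031
z = 5.1346

5.1346


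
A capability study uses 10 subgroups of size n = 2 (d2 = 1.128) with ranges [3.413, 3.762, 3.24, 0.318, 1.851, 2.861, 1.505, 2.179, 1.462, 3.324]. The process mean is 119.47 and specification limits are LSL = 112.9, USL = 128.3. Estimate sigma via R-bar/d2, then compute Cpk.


R_bar = (3.413 + 3.762 + 3.24 + 0.318 + 1.851 + 2.861 + 1.505 + 2.179 + 1.462 + 3.324) / 10 = 2.3915
sigma = R_bar / d2 = 2.3915 / 1.128 = 2.1201241
Cp = (USL - LSL)/(6*sigma) = (128.3 - 112.9)/(6*2.1201241) = 1.2106
Cpu = (128.3 - 119.47)/(3*2.1201241) = 1.3883
Cpl = (119.47 - 112.9)/(3*2.1201241) = 1.0330
Cpk = min(Cpu, Cpl) = 1.0330

1.0330


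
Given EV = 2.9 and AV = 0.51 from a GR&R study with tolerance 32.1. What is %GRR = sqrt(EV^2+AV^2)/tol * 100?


GRR = sqrt(EV^2 + AV^2) = sqrt(2.9^2 + 0.51^2) = 2.9445034
%GRR = GRR / tol * 100 = 2.9445034 / 32.1 * 100
%GRR = 9.1729

9.1729


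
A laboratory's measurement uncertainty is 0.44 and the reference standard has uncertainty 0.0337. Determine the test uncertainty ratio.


TUR = u_lab / u_ref
= 0.44 / 0.0337
= 13.0564

13.0564


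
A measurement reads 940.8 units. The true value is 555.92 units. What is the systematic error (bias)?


Systematic error = measured - true
= 940.8 - 555.92
= 384.8800

384.8800


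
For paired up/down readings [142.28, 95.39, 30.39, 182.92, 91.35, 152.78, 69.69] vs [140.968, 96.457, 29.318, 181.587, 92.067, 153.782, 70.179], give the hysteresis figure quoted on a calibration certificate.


|142.28 - 140.968| = 1.3120
|95.39 - 96.457| = 1.0670
|30.39 - 29.318| = 1.0720
|182.92 - 181.587| = 1.3330
|91.35 - 92.067| = 0.7170
|152.78 - 153.782| = 1.0020
|69.69 - 70.179| = 0.4890
hysteresis = max(diffs) = 1.3330

1.3330


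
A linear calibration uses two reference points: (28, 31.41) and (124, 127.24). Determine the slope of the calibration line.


slope = (y2 - y1) / (x2 - x1)
= (127.24 - 31.41) / (124 - 28)
= 95.8300 / 96
= 0.9982

0.9982


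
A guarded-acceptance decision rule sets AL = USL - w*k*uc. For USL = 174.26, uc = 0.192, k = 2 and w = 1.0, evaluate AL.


U = k * uc = 2 * 0.192 = 0.384
guard band g = w * U = 1.0 * 0.384 = 0.384
AL = USL - g = 174.26 - 0.384
AL = 173.8760

173.8760


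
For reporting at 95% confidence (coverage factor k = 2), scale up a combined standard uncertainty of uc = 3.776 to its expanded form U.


U = k * uc
U = 2 * 3.776
U = 7.5520

7.5520


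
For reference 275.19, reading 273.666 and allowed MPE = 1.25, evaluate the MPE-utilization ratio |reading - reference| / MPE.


e = indication - reference = 273.666 - 275.19 = -1.5240
|e| = 1.5240
ratio = |e| / MPE = 1.5240 / 1.25
ratio = 1.2192

1.2192


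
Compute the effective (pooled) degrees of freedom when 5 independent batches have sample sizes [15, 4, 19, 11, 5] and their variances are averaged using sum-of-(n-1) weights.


nu = sum_i (n_i - 1)
nu = ((15 - 1) + (4 - 1) + (19 - 1) + (11 - 1) + (5 - 1))
nu = 14 + 3 + 18 + 10 + 4
nu = 49

49


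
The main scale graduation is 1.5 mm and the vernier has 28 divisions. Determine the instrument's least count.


LC = MSD / n_div
= 1.5 / 28
= 0.0536

0.0536


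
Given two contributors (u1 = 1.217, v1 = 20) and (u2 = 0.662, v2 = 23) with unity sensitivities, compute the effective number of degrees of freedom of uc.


uc = sqrt(u1^2 + u2^2) = sqrt(1.217^2 + 0.662^2) = 1.3853999
v_eff = uc^4 / (u1^4/v1 + u2^4/v2)
= 1.3853999^4 / (1.217^4/20 + 0.662^4/23)
= 3.6838387 / 0.11803157
v_eff = 31.2106

31.2106


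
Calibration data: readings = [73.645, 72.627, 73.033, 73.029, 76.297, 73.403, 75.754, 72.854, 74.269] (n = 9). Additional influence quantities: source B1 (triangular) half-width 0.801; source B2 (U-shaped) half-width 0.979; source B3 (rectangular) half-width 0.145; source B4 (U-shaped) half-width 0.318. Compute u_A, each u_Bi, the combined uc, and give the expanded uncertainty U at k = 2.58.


mean = (73.645 + 72.627 + 73.033 + 73.029 + 76.297 + 73.403 + 75.754 + 72.854 + 74.269) / 9 = 73.879
s = sqrt(sum((x - mean)^2)/(n-1)) = 1.3158707
u_A = s / sqrt(n) = 1.3158707 / sqrt(9) = 0.43862357
u_B1 = 0.801 / sqrt(6) = 0.32700688
u_B2 = 0.979 / sqrt(2) = 0.69225754
u_B3 = 0.145 / sqrt(3) = 0.083715789
u_B4 = 0.318 / sqrt(2) = 0.22485996
uc = sqrt(0.43862357^2 + 0.32700688^2 + 0.69225754^2 + 0.083715789^2 + 0.22485996^2) = 0.91439323
U = k * uc = 2.58 * 0.91439323
U = 2.3591

2.3591


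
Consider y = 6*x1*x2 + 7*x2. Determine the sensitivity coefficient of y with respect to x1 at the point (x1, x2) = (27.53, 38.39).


y = 6*x1*x2 + 7*x2
dy/dx1 = 6*x2
Evaluate at x2 = 38.39: c1 = 6 * 38.39
c1 = 230.3400

230.3400


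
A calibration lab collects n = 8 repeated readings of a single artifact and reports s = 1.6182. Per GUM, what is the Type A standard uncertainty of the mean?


u_A = s / sqrt(n)
u_A = 1.6182 / sqrt(8)
u_A = 1.6182 / 2.8284271
u_A = 0.5721

0.5721


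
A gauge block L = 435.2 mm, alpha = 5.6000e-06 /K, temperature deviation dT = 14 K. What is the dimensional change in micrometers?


dL = L * alpha * dT
= 435.2 * 5.6000e-06 * 14
= 0.0341197 mm
dL_um = 0.0341197 * 1000 = 34.1197 um

34.1197


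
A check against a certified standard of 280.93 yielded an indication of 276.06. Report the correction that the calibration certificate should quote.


Correction = standard - reading
= 280.93 - 276.06
= 4.8700

4.8700


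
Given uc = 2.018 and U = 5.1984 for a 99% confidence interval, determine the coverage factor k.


k = U / uc
k = 5.1984 / 2.018
k = 2.576

2.576


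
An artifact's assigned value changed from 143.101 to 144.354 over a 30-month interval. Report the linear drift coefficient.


rate = (v2 - v1) / months
= (144.354 - 143.101) / 30
= 1.2530 / 30
= 0.0418

0.0418


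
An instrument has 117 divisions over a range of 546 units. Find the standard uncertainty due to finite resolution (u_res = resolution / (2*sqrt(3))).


resolution = range / divisions
resolution = 546 / 117 = 4.6666667
u_res = resolution / (2*sqrt(3))
u_res = 4.6666667 / 3.4641016
u_res = 1.3472

1.3472


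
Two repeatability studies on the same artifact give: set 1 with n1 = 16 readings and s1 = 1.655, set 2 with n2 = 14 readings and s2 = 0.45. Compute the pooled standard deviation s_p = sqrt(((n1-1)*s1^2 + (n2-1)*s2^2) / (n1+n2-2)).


s_p = sqrt(((n1-1)*s1^2 + (n2-1)*s2^2) / (n1+n2-2))
numerator = (16-1)*1.655^2 + (14-1)*0.45^2 = 41.085375 + 2.6325 = 43.717875
denominator = 16 + 14 - 2 = 28
s_p^2 = 43.717875 / 28 = 1.5613527
s_p = sqrt(1.5613527) = 1.2495

1.2495


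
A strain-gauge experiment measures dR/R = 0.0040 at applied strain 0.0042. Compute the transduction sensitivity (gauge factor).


GF = (dR/R) / epsilon
= 0.0040 / 0.0042
= 0.9524

0.9524


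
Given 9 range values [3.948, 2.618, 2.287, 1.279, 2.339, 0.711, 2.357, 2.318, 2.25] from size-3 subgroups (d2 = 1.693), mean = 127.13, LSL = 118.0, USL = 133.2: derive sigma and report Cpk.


R_bar = (3.948 + 2.618 + 2.287 + 1.279 + 2.339 + 0.711 + 2.357 + 2.318 + 2.25) / 9 = 2.2341111
sigma = R_bar / d2 = 2.2341111 / 1.693 = 1.3196167
Cp = (USL - LSL)/(6*sigma) = (133.2 - 118.0)/(6*1.3196167) = 1.9197
Cpu = (133.2 - 127.13)/(3*1.3196167) = 1.5333
Cpl = (127.13 - 118.0)/(3*1.3196167) = 2.3062
Cpk = min(Cpu, Cpl) = 1.5333

1.5333


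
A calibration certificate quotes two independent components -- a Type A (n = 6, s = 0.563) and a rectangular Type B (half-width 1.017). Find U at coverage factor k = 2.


u_A = s / sqrt(n) = 0.563 / sqrt(6) = 0.22984379
u_B = half_width / sqrt(3) = 1.017 / sqrt(3) = 0.58716522
uc = sqrt(u_A^2 + u_B^2) = sqrt(0.22984379^2 + 0.58716522^2) = 0.6305483
U = k * uc = 2 * 0.6305483
U = 1.2611

1.2611


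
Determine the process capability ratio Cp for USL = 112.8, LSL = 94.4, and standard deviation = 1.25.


Cp = (USL - LSL) / (6 * sigma)
= (112.8 - 94.4) / (6 * 1.25)
= 18.4000 / 7.5000
= 2.4533

2.4533


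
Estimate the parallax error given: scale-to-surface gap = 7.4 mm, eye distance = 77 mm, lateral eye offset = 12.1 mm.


error = h * offset / d
= 7.4 * 12.1 / 77
= 1.1629

1.1629


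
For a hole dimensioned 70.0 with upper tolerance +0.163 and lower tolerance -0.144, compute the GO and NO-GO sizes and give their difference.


GO = nominal - lower_tol (smallest hole = maximum material condition)
GO = 70.0 - 0.144 = 69.856
NO-GO = nominal + upper_tol (largest hole = least material condition)
NO-GO = 70.0 + 0.163 = 70.163
spread = NO-GO - GO = 70.163 - 69.856 = 0.3070

0.3070


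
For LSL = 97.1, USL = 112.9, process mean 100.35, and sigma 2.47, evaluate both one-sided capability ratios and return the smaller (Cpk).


Cpu = (USL - mean) / (3*sigma) = (112.9 - 100.35) / (3*2.47) = 1.6937
Cpl = (mean - LSL) / (3*sigma) = (100.35 - 97.1) / (3*2.47) = 0.4386
Cpk = min(Cpu, Cpl) = 0.4386

0.4386


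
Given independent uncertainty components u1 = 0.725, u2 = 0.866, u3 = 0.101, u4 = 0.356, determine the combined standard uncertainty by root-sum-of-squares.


uc = sqrt(0.725^2 + 0.866^2 + 0.101^2 + 0.356^2)
uc = sqrt(1.412518)
uc = 1.1885

1.1885


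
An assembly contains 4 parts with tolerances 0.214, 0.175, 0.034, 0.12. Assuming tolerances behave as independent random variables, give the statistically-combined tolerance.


RSS = sqrt(0.214^2 + 0.175^2 + 0.034^2 + 0.12^2)
= sqrt(0.091977)
= 0.3033

0.3033


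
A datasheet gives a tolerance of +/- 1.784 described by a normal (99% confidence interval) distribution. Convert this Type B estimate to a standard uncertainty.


u_B = half_width / 2.576
u_B = 1.784 / 2.576
u_B = 0.6925

0.6925


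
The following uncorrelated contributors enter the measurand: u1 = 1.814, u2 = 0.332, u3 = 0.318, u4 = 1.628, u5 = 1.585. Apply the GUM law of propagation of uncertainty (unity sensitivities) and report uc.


uc = sqrt(1.814^2 + 0.332^2 + 0.318^2 + 1.628^2 + 1.585^2)
uc = sqrt(8.664553)
uc = 2.9436

2.9436


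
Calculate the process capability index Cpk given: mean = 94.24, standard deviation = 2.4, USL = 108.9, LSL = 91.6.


Cpu = (USL - mean) / (3*sigma) = (108.9 - 94.24) / (3*2.4) = 2.0361
Cpl = (mean - LSL) / (3*sigma) = (94.24 - 91.6) / (3*2.4) = 0.3667
Cpk = min(Cpu, Cpl) = 0.3667

0.3667


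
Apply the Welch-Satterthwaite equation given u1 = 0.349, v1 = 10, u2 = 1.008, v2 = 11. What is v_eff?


uc = sqrt(u1^2 + u2^2) = sqrt(0.349^2 + 1.008^2) = 1.0667076
v_eff = uc^4 / (u1^4/v1 + u2^4/v2)
= 1.0667076^4 / (0.349^4/10 + 1.008^4/11)
= 1.294737 / 0.095336826
v_eff = 13.5807

13.5807


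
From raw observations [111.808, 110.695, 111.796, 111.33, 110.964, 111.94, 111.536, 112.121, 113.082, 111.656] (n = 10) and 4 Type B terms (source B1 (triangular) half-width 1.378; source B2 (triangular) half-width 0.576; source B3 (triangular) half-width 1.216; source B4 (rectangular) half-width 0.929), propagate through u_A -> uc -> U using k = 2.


mean = (111.808 + 110.695 + 111.796 + 111.33 + 110.964 + 111.94 + 111.536 + 112.121 + 113.082 + 111.656) / 10 = 111.6928
s = sqrt(sum((x - mean)^2)/(n-1)) = 0.65680875
u_A = s / sqrt(n) = 0.65680875 / sqrt(10) = 0.20770116
u_B1 = 1.378 / sqrt(6) = 0.56256614
u_B2 = 0.576 / sqrt(6) = 0.23515102
u_B3 = 1.216 / sqrt(6) = 0.49642992
u_B4 = 0.929 / sqrt(3) = 0.5363584
uc = sqrt(0.20770116^2 + 0.56256614^2 + 0.23515102^2 + 0.49642992^2 + 0.5363584^2) = 0.97418655
U = k * uc = 2 * 0.97418655
U = 1.9484

1.9484
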